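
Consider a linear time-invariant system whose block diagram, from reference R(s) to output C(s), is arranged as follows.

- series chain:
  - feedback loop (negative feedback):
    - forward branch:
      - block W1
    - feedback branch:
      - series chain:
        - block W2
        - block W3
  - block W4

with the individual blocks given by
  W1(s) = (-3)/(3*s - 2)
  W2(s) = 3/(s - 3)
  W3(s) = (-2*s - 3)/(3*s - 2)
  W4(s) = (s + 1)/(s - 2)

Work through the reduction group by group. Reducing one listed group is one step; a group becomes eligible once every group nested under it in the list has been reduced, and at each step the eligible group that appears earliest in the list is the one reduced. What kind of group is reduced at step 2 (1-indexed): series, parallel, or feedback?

(1) reduce the series chain W2, W3
(2) reduce the feedback loop with forward W1 and return (W2*W3)
(3) reduce the series chain [W1/(1+W1*(W2*W3))], W4
Step 2 collapses a feedback group.

Hence the answer: feedback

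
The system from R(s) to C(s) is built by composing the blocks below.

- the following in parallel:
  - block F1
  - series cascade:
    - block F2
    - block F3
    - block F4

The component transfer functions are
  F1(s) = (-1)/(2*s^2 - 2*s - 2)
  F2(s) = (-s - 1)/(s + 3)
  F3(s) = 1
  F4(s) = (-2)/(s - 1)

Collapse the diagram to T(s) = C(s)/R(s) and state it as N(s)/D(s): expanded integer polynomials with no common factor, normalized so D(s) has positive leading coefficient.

Step 1 - cascade F2, F3, F4: (2*s + 2)/(s^2 + 2*s - 3)
Step 2 - combine F1, (F2*F3*F4) in parallel, which is the overall transfer function T(s) = C(s)/R(s) in lowest terms

Therefore the answer is (4*s^3 - s^2 - 10*s - 1)/(2*s^4 + 2*s^3 - 12*s^2 + 2*s + 6).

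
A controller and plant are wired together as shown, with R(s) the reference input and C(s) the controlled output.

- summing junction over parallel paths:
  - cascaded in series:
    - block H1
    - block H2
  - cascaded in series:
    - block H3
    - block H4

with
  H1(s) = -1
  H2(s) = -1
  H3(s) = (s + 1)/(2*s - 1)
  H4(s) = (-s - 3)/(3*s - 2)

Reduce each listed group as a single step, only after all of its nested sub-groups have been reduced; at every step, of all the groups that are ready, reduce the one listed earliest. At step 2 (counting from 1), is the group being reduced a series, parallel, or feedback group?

Reducing step by step:

(1) multiply H1, H2 (series)
(2) reduce the series chain H3, H4
(3) sum the parallel branches (H1*H2), (H3*H4)
Step 2 collapses a series group.

Answer: series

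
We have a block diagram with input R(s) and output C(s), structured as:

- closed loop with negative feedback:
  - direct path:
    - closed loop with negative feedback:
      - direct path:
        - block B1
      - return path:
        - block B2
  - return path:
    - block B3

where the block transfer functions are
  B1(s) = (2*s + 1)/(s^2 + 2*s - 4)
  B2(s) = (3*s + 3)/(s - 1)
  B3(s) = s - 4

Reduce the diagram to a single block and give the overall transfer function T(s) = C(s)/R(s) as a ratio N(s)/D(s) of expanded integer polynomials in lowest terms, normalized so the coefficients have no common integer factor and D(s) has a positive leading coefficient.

First reduce the diagram to T(s).

Step 1 - apply the feedback formula to B1, B2 = (2*s^2 - s - 1)/(s^3 + 7*s^2 + 3*s + 7)
Step 2 - apply the feedback formula to [B1/(1+B1*B2)], B3, giving the overall T(s)

Answer: (2*s^2 - s - 1)/(3*s^3 - 2*s^2 + 6*s + 11)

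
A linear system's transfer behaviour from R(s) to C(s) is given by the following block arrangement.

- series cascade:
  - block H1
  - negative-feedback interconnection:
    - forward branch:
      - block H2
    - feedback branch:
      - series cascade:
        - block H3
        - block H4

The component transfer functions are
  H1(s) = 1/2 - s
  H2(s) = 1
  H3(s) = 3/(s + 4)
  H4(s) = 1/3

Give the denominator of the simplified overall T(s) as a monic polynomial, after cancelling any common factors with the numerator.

Step 1. combine H3, H4 in series; result 1/(s + 4)
Step 2. apply the feedback formula to H2, (H3*H4); result (s + 4)/(s + 5)
Step 3. series reduction of H1, [H2/(1+H2*(H3*H4))]; result (-2*s^2 - 7*s + 4)/(2*s + 10)
That last expression is T(s), already simplified. Scaling its denominator by 1/2 (the reciprocal of the leading coefficient) yields the monic denominator.

Hence the answer: s + 5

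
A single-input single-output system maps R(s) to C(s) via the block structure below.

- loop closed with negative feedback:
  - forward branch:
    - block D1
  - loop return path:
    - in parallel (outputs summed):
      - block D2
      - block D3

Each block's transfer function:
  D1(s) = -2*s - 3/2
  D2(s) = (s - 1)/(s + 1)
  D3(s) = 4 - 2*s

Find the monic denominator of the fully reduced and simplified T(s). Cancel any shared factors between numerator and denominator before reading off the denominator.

Answer: s^3 - 3*s^2/4 - 19*s/8 - 7/8

Working:
Step 1 - add D2, D3 (parallel) -> (-2*s^2 + 3*s + 3)/(s + 1)
Step 2 - reduce the feedback loop with forward D1 and return (D2+D3) -> (-4*s^2 - 7*s - 3)/(8*s^3 - 6*s^2 - 19*s - 7)
Step 2 gives the fully reduced T(s), with no common factor left to cancel. The denominator's leading coefficient is 8, so divide each of its coefficients by 8 to get the monic form.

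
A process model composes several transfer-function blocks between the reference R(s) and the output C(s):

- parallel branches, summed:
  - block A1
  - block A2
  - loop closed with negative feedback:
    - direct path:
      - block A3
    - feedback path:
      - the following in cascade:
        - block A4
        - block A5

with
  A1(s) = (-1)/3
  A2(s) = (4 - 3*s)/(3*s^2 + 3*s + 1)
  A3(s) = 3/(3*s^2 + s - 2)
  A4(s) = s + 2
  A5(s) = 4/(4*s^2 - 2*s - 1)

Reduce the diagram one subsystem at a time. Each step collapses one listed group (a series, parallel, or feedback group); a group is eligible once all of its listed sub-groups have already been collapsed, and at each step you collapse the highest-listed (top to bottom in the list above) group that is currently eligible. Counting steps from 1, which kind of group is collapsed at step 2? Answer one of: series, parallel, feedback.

Answer: feedback

Working:
1. combine A4, A5 in series
2. apply the feedback formula to A3, (A4*A5)
3. sum the parallel branches A1, A2, [A3/(1+A3*(A4*A5))]
At step 2 the group reduced is feedback.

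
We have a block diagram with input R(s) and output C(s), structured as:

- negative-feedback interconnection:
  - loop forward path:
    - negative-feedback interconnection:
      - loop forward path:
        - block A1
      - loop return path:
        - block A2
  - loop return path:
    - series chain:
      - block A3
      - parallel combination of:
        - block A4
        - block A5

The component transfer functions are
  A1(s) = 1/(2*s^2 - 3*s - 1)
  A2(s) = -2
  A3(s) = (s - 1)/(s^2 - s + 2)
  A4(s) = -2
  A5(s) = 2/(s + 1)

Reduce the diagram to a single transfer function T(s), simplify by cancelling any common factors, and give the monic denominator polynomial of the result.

Answer: s^5 - 3*s^4/2 - s^3/2 - s^2/2 - 7*s/2 - 3

Working:
1. collapse the loop (A1 forward, A2 return) gives 1/(2*s^2 - 3*s - 3)
2. reduce the parallel group A4, A5 gives (-2*s)/(s + 1)
3. series reduction of A3, (A4+A5) gives (-2*s^2 + 2*s)/(s^3 + s + 2)
4. reduce the feedback loop with forward [A1/(1+A1*A2)] and return (A3*(A4+A5)) gives (s^3 + s + 2)/(2*s^5 - 3*s^4 - s^3 - s^2 - 7*s - 6)
Step 4 gives the fully reduced T(s), with no common factor left to cancel. The denominator's leading coefficient is 2, so divide each of its coefficients by 2 to get the monic form.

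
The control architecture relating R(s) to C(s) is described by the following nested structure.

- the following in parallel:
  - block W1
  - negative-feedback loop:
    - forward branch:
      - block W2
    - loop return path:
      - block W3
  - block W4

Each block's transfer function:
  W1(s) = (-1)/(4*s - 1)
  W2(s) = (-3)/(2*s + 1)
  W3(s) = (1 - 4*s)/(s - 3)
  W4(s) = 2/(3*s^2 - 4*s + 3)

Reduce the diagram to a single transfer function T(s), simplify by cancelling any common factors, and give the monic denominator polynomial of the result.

The answer is s^5 + 23*s^4/12 - 173*s^3/24 + 55*s^2/6 - 39*s/8 + 3/4.

Reasoning:
[1] reduce the feedback loop with forward W2 and return W3, giving (9 - 3*s)/(2*s^2 + 7*s - 6)
[2] parallel reduction of W1, [W2/(1+W2*W3)], W4, giving (-42*s^4 + 168*s^3 - 127*s^2 + 46*s + 3)/(24*s^5 + 46*s^4 - 173*s^3 + 220*s^2 - 117*s + 18)
T(s) is the step-2 result (common factors already cancelled). Leading coefficient of the denominator: 24. Divide through by 24 for the monic polynomial.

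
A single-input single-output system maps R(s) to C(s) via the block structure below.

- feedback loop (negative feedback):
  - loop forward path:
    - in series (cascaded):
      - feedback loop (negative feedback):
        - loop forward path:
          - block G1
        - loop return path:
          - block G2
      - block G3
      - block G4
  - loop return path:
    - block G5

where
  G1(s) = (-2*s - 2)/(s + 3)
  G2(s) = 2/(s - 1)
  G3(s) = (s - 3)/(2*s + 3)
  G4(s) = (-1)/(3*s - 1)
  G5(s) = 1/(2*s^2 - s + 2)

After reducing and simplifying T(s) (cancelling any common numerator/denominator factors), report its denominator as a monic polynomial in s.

1. feedback reduction of G1, G2 -> (2 - 2*s^2)/(s^2 - 2*s - 7)
2. series reduction of [G1/(1+G1*G2)], G3, G4 -> (2*s^3 - 6*s^2 - 2*s + 6)/(6*s^4 - 5*s^3 - 59*s^2 - 43*s + 21)
3. close the feedback loop around ([G1/(1+G1*G2)]*G3*G4), G5 -> (4*s^5 - 14*s^4 + 6*s^3 + 2*s^2 - 10*s + 12)/(12*s^6 - 16*s^5 - 101*s^4 - 35*s^3 - 39*s^2 - 109*s + 48)
Step 3 gives the fully reduced T(s), with no common factor left to cancel. The denominator's leading coefficient is 12, so divide each of its coefficients by 12 to get the monic form.

Hence the answer: s^6 - 4*s^5/3 - 101*s^4/12 - 35*s^3/12 - 13*s^2/4 - 109*s/12 + 4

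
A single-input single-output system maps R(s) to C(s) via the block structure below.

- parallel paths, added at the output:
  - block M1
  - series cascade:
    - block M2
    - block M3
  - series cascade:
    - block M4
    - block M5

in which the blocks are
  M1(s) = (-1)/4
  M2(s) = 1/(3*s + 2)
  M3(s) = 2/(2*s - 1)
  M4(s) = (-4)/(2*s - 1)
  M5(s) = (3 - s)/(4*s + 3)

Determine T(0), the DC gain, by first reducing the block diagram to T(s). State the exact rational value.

First reduce the diagram to T(s).

(1) combine M2, M3 in series: 2/(6*s^2 + s - 2)
(2) series reduction of M4, M5: (4*s - 12)/(8*s^2 + 2*s - 3)
(3) combine M1, (M2*M3), (M4*M5) in parallel: (-24*s^3 + 26*s^2 - 75*s - 66)/(96*s^3 + 88*s^2 - 20*s - 24)
Step 3 gives the overall T(s). Then T(0) = -66/(-24) = 11/4.

Answer: 11/4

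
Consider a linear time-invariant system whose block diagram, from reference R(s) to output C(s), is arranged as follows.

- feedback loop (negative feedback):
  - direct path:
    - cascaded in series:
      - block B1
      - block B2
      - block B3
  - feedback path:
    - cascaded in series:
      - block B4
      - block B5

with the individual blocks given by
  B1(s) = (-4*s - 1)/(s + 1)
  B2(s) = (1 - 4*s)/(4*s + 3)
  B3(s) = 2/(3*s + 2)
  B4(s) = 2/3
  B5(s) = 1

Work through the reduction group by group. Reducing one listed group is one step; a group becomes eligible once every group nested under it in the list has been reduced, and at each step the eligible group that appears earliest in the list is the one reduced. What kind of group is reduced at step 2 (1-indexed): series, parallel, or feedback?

[1] reduce the series chain B1, B2, B3
[2] multiply B4, B5 (series)
[3] reduce the feedback loop with forward (B1*B2*B3) and return (B4*B5)
So the answer for step 2 is series.

Final answer: series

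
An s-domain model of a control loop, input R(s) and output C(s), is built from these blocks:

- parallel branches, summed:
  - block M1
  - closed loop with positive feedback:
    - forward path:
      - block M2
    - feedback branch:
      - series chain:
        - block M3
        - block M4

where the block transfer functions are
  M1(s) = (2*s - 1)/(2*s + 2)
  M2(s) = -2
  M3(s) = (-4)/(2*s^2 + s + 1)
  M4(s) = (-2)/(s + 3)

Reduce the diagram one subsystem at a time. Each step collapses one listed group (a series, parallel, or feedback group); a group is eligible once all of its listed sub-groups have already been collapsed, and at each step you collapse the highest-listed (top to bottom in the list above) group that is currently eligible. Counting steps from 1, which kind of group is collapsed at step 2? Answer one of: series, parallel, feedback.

Step 1. reduce the series chain M3, M4
Step 2. apply the feedback formula to M2, (M3*M4)
Step 3. add M1, [M2/(1-M2*(M3*M4))] (parallel)
The group at step 2 is a feedback group.

Therefore the answer is feedback.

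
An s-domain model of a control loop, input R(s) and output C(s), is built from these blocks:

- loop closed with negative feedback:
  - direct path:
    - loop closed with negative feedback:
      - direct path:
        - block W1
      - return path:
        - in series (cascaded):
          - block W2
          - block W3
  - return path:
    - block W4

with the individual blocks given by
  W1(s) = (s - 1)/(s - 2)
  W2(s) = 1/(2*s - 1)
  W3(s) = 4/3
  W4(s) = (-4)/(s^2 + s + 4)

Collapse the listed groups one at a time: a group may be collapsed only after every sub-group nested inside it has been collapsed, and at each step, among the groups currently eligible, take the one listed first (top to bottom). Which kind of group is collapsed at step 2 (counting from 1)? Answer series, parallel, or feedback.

Answer: feedback

Working:
Step 1 - cascade W2, W3
Step 2 - close the feedback loop around W1, (W2*W3)
Step 3 - collapse the loop ([W1/(1+W1*(W2*W3))] forward, W4 return)
At step 2 the group reduced is feedback.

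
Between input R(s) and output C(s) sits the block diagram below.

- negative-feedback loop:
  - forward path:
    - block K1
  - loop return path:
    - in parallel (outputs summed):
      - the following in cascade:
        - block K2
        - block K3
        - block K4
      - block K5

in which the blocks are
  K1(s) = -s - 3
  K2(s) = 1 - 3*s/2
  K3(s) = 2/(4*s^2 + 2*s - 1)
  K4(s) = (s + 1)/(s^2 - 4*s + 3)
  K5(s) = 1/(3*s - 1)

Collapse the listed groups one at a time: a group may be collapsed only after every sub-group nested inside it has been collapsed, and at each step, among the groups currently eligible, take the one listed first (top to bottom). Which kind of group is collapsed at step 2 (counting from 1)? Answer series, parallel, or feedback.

Step 1 - reduce the series chain K2, K3, K4
Step 2 - parallel reduction of (K2*K3*K4), K5
Step 3 - feedback reduction of K1, ((K2*K3*K4)+K5)
The group at step 2 is a parallel group.

Therefore the answer is parallel.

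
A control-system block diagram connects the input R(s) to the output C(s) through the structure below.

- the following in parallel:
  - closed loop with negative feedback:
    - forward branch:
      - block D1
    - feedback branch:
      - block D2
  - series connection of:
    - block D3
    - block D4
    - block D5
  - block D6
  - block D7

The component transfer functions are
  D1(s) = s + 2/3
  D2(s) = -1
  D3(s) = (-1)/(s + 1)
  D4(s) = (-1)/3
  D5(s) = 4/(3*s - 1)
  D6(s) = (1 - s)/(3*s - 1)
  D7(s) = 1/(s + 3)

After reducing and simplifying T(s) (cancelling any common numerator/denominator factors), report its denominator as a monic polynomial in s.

First reduce the diagram to T(s).

1. reduce the feedback loop with forward D1 and return D2 -> (-3*s - 2)/(3*s - 1)
2. cascade D3, D4, D5 -> 4/(9*s^2 + 6*s - 3)
3. add [D1/(1+D1*D2)], (D3*D4*D5), D6, D7 (parallel) -> (-12*s^3 - 42*s^2 - 38*s)/(9*s^3 + 33*s^2 + 15*s - 9)
That last expression is T(s), already simplified. Scaling its denominator by 1/9 (the reciprocal of the leading coefficient) yields the monic denominator.

Answer: s^3 + 11*s^2/3 + 5*s/3 - 1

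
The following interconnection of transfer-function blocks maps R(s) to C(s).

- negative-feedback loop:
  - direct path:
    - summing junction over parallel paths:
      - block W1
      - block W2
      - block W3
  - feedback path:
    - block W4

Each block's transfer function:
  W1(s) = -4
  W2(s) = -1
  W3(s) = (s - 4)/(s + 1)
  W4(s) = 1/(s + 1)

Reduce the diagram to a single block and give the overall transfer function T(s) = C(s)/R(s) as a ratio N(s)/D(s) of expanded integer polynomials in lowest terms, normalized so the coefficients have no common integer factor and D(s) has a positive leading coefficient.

Step 1: add W1, W2, W3 (parallel); result (-4*s - 9)/(s + 1)
Step 2: reduce the feedback loop with forward (W1+W2+W3) and return W4: this yields T(s), and no further normalization is needed

Hence the answer: (-4*s^2 - 13*s - 9)/(s^2 - 2*s - 8)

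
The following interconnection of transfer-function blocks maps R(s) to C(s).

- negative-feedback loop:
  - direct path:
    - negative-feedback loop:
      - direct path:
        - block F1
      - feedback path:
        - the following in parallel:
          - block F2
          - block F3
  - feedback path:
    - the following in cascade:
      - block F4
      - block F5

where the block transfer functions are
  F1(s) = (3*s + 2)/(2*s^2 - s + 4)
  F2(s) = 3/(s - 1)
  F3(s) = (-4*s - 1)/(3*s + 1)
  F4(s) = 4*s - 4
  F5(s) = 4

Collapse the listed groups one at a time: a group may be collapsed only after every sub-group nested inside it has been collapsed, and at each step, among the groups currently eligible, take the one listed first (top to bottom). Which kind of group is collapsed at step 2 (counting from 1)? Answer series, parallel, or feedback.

Step 1: parallel reduction of F2, F3
Step 2: apply the feedback formula to F1, (F2+F3)
Step 3: multiply F4, F5 (series)
Step 4: apply the feedback formula to [F1/(1+F1*(F2+F3))], (F4*F5)
The group at step 2 is a feedback group.

Hence the answer: feedback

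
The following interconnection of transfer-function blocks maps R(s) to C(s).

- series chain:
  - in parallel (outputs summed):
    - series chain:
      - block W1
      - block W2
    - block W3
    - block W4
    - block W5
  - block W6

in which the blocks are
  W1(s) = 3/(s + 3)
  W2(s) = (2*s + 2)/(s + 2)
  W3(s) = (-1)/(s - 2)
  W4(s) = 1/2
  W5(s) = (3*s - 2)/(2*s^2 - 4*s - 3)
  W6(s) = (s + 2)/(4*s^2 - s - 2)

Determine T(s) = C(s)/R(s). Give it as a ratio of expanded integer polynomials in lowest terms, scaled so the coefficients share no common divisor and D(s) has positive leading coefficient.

(1) combine W1, W2 in series gives (6*s + 6)/(s^2 + 5*s + 6)
(2) reduce the parallel group (W1*W2), W3, W4, W5 gives (2*s^5 + 28*s^4 - 93*s^3 - 67*s^2 + 214*s + 192)/(4*s^5 + 4*s^4 - 46*s^3 - 34*s^2 + 120*s + 72)
(3) multiply ((W1*W2)+W3+W4+W5), W6 (series), which is the overall transfer function T(s) = C(s)/R(s) in lowest terms

Hence the answer: (2*s^5 + 28*s^4 - 93*s^3 - 67*s^2 + 214*s + 192)/(16*s^6 - 20*s^5 - 156*s^4 + 214*s^3 + 178*s^2 - 120*s - 72)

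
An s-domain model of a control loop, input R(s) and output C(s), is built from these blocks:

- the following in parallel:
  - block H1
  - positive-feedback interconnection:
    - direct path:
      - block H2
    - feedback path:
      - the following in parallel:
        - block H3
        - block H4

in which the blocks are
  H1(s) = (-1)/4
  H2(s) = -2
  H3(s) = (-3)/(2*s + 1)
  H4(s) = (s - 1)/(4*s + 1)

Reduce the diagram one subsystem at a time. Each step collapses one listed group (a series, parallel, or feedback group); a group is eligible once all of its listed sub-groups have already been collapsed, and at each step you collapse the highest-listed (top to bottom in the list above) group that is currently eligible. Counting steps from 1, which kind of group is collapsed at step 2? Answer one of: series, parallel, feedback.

The answer is feedback.

Reasoning:
[1] combine H3, H4 in parallel
[2] reduce the feedback loop with forward H2 and return (H3+H4)
[3] combine H1, [H2/(1-H2*(H3+H4))] in parallel
Step 2 collapses a feedback group.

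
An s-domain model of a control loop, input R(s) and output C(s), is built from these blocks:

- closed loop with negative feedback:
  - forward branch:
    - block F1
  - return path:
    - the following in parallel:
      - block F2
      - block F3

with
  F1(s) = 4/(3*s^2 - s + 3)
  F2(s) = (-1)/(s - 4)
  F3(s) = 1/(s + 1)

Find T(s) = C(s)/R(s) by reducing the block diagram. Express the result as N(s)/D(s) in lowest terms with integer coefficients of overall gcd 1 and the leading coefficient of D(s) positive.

[1] sum the parallel branches F2, F3, giving (-5)/(s^2 - 3*s - 4)
[2] feedback reduction of F1, (F2+F3); the result is T(s) itself (integer coefficients, no common factor, positive leading denominator coefficient)

Final answer: (4*s^2 - 12*s - 16)/(3*s^4 - 10*s^3 - 6*s^2 - 5*s - 32)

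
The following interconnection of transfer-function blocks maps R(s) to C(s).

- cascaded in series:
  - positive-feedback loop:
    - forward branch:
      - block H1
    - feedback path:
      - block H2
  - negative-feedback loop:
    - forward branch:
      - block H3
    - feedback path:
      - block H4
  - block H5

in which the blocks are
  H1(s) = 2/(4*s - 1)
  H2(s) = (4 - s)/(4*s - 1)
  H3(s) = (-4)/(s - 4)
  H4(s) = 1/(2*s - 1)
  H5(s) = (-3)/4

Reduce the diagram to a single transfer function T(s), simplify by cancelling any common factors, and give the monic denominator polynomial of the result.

[1] reduce the feedback loop with forward H1 and return H2; result (8*s - 2)/(16*s^2 - 6*s - 7)
[2] reduce the feedback loop with forward H3 and return H4; result (4 - 8*s)/(2*s^2 - 9*s)
[3] cascade [H1/(1-H1*H2)], [H3/(1+H3*H4)], H5; result (48*s^2 - 36*s + 6)/(32*s^4 - 156*s^3 + 40*s^2 + 63*s)
No further cancellation is possible in the step-3 result, so that is T(s). Its denominator becomes monic after dividing by the leading coefficient 32.

Hence the answer: s^4 - 39*s^3/8 + 5*s^2/4 + 63*s/32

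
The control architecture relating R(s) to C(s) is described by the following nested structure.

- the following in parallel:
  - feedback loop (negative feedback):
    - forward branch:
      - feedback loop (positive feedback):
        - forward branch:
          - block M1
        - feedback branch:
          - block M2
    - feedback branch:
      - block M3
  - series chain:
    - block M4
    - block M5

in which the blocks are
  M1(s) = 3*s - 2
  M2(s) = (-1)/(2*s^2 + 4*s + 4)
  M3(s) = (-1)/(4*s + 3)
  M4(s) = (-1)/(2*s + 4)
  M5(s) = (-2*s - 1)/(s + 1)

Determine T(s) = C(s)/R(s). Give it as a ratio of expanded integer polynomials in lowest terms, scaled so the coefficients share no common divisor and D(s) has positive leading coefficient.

The answer is (48*s^6 + 244*s^5 + 480*s^4 + 454*s^3 + 68*s^2 - 171*s - 82)/(4*s^5 + 64*s^4 + 214*s^3 + 282*s^2 + 184*s + 56).

Reasoning:
[1] reduce the feedback loop with forward M1 and return M2, giving (6*s^3 + 8*s^2 + 4*s - 8)/(2*s^2 + 7*s + 2)
[2] close the feedback loop around [M1/(1-M1*M2)], M3, giving (24*s^4 + 50*s^3 + 40*s^2 - 20*s - 24)/(2*s^3 + 26*s^2 + 25*s + 14)
[3] cascade M4, M5, giving (2*s + 1)/(2*s^2 + 6*s + 4)
[4] add [[M1/(1-M1*M2)]/(1+[M1/(1-M1*M2)]*M3)], (M4*M5) (parallel); the result is T(s) itself (integer coefficients, no common factor, positive leading denominator coefficient)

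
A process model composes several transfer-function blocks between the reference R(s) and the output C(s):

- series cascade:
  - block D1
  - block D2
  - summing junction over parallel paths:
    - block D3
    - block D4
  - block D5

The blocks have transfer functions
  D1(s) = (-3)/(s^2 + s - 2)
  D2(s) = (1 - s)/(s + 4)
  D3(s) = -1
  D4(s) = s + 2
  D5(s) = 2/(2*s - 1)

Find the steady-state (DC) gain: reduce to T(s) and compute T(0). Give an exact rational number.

Step 1 - combine D3, D4 in parallel -> s + 1
Step 2 - reduce the series chain D1, D2, (D3+D4), D5 -> (6*s + 6)/(2*s^3 + 11*s^2 + 10*s - 8)
The step-2 result is T(s). Setting s = 0: T(0) = 6/(-8) = -3/4.

Answer: -3/4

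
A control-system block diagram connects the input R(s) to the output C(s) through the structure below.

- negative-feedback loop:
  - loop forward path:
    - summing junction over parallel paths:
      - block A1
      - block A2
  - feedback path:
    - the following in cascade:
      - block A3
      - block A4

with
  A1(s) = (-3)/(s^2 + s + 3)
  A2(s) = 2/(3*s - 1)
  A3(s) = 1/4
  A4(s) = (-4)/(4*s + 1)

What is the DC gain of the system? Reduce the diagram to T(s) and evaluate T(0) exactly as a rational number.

Reducing step by step:

Step 1 - sum the parallel branches A1, A2: (2*s^2 - 7*s + 9)/(3*s^3 + 2*s^2 + 8*s - 3)
Step 2 - combine A3, A4 in series: (-1)/(4*s + 1)
Step 3 - reduce the feedback loop with forward (A1+A2) and return (A3*A4): (8*s^3 - 26*s^2 + 29*s + 9)/(12*s^4 + 11*s^3 + 32*s^2 + 3*s - 12)
That last expression is T(s); at s = 0 only the constant terms survive, so T(0) = 9/(-12) = -3/4.

Answer: -3/4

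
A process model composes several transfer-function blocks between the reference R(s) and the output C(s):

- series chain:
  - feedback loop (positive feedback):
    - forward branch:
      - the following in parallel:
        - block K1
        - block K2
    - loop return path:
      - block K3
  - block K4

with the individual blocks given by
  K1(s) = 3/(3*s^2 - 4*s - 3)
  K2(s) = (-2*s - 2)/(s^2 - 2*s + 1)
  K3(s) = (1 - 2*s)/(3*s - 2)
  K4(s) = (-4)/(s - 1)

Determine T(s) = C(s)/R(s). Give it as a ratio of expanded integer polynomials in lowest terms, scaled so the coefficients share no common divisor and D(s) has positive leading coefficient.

Reducing step by step:

1. sum the parallel branches K1, K2: (-6*s^3 + 5*s^2 + 8*s + 9)/(3*s^4 - 10*s^3 + 8*s^2 + 2*s - 3)
2. apply the feedback formula to (K1+K2), K3: (-18*s^4 + 27*s^3 + 14*s^2 + 11*s - 18)/(9*s^5 - 48*s^4 + 60*s^3 + s^2 - 3*s - 3)
3. combine [(K1+K2)/(1-(K1+K2)*K3)], K4 in series - this is the overall T(s), already in the required normalized form

Answer: (72*s^4 - 108*s^3 - 56*s^2 - 44*s + 72)/(9*s^6 - 57*s^5 + 108*s^4 - 59*s^3 - 4*s^2 + 3)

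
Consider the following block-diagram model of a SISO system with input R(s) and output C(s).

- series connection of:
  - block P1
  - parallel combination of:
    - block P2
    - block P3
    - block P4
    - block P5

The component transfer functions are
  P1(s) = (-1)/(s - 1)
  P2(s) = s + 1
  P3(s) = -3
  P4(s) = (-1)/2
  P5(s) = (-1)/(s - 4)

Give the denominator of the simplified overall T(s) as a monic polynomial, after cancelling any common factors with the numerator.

Reducing step by step:

[1] sum the parallel branches P2, P3, P4, P5 = (2*s^2 - 13*s + 18)/(2*s - 8)
[2] reduce the series chain P1, (P2+P3+P4+P5) = (-2*s^2 + 13*s - 18)/(2*s^2 - 10*s + 8)
That last expression is T(s), already simplified. Scaling its denominator by 1/2 (the reciprocal of the leading coefficient) yields the monic denominator.

Answer: s^2 - 5*s + 4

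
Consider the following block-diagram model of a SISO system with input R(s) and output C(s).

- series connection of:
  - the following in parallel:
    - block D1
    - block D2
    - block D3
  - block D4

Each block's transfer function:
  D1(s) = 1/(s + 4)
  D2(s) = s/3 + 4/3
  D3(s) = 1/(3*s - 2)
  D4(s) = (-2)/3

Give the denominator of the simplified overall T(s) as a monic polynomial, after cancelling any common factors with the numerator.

First reduce the diagram to T(s).

1. parallel reduction of D1, D2, D3, giving (3*s^3 + 22*s^2 + 44*s - 26)/(9*s^2 + 30*s - 24)
2. combine (D1+D2+D3), D4 in series, giving (-6*s^3 - 44*s^2 - 88*s + 52)/(27*s^2 + 90*s - 72)
That last expression is T(s), already simplified. Scaling its denominator by 1/27 (the reciprocal of the leading coefficient) yields the monic denominator.

Answer: s^2 + 10*s/3 - 8/3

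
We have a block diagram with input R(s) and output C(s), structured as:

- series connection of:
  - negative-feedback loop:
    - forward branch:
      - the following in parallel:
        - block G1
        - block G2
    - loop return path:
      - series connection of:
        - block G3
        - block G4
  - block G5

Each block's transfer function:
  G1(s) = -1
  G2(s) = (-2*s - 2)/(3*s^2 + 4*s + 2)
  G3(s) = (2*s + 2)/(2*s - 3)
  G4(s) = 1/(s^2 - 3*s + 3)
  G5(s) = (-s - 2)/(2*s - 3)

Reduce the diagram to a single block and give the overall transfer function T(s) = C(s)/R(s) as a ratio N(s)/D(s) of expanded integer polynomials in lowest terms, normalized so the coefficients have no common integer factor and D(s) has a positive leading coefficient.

Step 1. sum the parallel branches G1, G2 -> (-3*s^2 - 6*s - 4)/(3*s^2 + 4*s + 2)
Step 2. combine G3, G4 in series -> (2*s + 2)/(2*s^3 - 9*s^2 + 15*s - 9)
Step 3. feedback reduction of (G1+G2), (G3*G4) -> (-6*s^5 + 15*s^4 + s^3 - 27*s^2 - 6*s + 36)/(6*s^5 - 19*s^4 + 7*s^3 - 3*s^2 - 26*s - 26)
Step 4. combine [(G1+G2)/(1+(G1+G2)*(G3*G4))], G5 in series: this yields T(s), and no further normalization is needed

Final answer: (3*s^5 + 3*s^4 - 11*s^3 - 4*s^2 + 24*s + 24)/(6*s^5 - 19*s^4 + 7*s^3 - 3*s^2 - 26*s - 26)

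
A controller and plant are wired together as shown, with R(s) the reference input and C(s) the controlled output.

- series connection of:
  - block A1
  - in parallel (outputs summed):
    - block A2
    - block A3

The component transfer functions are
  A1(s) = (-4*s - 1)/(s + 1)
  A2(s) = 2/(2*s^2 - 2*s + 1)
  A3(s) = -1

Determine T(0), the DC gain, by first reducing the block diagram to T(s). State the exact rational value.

1. combine A2, A3 in parallel -> (-2*s^2 + 2*s + 1)/(2*s^2 - 2*s + 1)
2. combine A1, (A2+A3) in series -> (8*s^3 - 6*s^2 - 6*s - 1)/(2*s^3 - s + 1)
Evaluating the step-2 result (the overall T(s)) at s = 0 gives T(0) = -1/1 = -1.

Hence the answer: -1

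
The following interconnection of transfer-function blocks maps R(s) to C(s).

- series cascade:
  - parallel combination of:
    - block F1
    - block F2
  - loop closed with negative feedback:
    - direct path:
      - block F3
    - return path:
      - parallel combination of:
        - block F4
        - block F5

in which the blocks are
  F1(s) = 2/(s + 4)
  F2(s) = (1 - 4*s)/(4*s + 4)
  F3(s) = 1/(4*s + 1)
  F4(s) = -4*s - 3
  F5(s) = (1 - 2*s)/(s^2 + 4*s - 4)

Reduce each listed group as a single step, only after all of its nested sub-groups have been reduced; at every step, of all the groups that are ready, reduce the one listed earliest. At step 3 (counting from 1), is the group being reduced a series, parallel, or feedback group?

[1] parallel reduction of F1, F2
[2] reduce the parallel group F4, F5
[3] close the feedback loop around F3, (F4+F5)
[4] reduce the series chain (F1+F2), [F3/(1+F3*(F4+F5))]
The group at step 3 is a feedback group.

Hence the answer: feedback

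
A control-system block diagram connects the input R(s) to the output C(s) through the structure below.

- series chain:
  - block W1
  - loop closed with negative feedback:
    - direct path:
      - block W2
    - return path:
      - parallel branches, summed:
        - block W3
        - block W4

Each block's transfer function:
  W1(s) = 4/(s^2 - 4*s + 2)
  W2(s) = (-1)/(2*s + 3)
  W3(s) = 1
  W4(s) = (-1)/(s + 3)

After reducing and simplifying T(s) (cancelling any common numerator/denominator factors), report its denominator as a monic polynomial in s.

Step 1. add W3, W4 (parallel): (s + 2)/(s + 3)
Step 2. feedback reduction of W2, (W3+W4): (-s - 3)/(2*s^2 + 8*s + 7)
Step 3. multiply W1, [W2/(1+W2*(W3+W4))] (series): (-4*s - 12)/(2*s^4 - 21*s^2 - 12*s + 14)
Step 3 gives the fully reduced T(s), with no common factor left to cancel. The denominator's leading coefficient is 2, so divide each of its coefficients by 2 to get the monic form.

Answer: s^4 - 21*s^2/2 - 6*s + 7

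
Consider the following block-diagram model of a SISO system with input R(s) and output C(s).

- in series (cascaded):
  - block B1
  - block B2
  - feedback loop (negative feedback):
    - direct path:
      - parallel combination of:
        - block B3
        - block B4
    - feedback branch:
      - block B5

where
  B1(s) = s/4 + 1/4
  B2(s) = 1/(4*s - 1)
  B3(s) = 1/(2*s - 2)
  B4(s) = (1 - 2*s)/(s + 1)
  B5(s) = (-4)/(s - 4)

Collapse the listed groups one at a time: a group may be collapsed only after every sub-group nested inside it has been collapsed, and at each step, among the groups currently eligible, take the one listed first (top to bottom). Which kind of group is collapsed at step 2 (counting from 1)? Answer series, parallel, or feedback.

Step 1. sum the parallel branches B3, B4
Step 2. close the feedback loop around (B3+B4), B5
Step 3. cascade B1, B2, [(B3+B4)/(1+(B3+B4)*B5)]
At step 2 the group reduced is feedback.

Therefore the answer is feedback.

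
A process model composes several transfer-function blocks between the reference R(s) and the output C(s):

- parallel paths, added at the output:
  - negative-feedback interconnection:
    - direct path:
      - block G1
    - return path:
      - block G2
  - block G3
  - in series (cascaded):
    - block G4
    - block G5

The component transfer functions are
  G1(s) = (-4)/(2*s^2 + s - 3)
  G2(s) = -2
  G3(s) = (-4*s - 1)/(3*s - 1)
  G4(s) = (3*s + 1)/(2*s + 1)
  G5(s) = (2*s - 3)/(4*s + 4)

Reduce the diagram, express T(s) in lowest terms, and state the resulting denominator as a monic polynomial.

The answer is s^5 + 5*s^4/3 + 37*s^3/12 + 11*s^2/4 - s/12 - 5/12.

Reasoning:
Step 1 - apply the feedback formula to G1, G2; result (-4)/(2*s^2 + s + 5)
Step 2 - series reduction of G4, G5; result (6*s^2 - 7*s - 3)/(8*s^2 + 12*s + 4)
Step 3 - sum the parallel branches [G1/(1+G1*G2)], G3, (G4*G5); result (-28*s^5 - 180*s^4 - 309*s^3 - 559*s^2 - 151*s + 11)/(48*s^5 + 80*s^4 + 148*s^3 + 132*s^2 - 4*s - 20)
T(s) is the step-3 result (common factors already cancelled). Leading coefficient of the denominator: 48. Divide through by 48 for the monic polynomial.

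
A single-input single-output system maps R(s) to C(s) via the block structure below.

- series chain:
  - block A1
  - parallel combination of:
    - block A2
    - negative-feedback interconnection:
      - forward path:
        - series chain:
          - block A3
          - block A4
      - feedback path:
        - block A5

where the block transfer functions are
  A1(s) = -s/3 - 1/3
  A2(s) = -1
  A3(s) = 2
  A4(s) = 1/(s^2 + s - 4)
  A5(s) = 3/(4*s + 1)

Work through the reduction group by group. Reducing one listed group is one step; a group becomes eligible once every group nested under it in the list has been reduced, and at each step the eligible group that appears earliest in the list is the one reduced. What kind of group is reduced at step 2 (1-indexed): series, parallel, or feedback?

[1] series reduction of A3, A4
[2] close the feedback loop around (A3*A4), A5
[3] parallel reduction of A2, [(A3*A4)/(1+(A3*A4)*A5)]
[4] reduce the series chain A1, (A2+[(A3*A4)/(1+(A3*A4)*A5)])
At step 2 the group reduced is feedback.

Hence the answer: feedback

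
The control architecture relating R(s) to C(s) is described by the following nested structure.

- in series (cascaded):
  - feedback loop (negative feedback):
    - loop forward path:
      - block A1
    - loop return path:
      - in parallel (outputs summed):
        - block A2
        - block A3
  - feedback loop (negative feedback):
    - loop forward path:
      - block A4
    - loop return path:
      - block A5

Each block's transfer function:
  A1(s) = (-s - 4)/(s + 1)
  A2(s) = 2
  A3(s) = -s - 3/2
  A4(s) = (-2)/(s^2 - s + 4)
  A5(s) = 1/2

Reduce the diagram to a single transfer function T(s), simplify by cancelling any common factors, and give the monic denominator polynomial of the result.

Step 1 - reduce the parallel group A2, A3; result 1/2 - s
Step 2 - collapse the loop (A1 forward, (A2+A3) return); result (-2*s - 8)/(2*s^2 + 9*s - 2)
Step 3 - collapse the loop (A4 forward, A5 return); result (-2)/(s^2 - s + 3)
Step 4 - series reduction of [A1/(1+A1*(A2+A3))], [A4/(1+A4*A5)]; result (4*s + 16)/(2*s^4 + 7*s^3 - 5*s^2 + 29*s - 6)
Step 4 gives the fully reduced T(s), with no common factor left to cancel. The denominator's leading coefficient is 2, so divide each of its coefficients by 2 to get the monic form.

Answer: s^4 + 7*s^3/2 - 5*s^2/2 + 29*s/2 - 3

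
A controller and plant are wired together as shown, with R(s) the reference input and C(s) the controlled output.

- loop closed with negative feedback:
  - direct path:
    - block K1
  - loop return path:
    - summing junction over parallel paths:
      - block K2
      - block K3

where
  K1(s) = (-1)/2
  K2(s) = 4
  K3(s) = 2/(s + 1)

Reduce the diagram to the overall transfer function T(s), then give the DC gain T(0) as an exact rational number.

1. parallel reduction of K2, K3: (4*s + 6)/(s + 1)
2. feedback reduction of K1, (K2+K3): (s + 1)/(2*s + 4)
That last expression is T(s); at s = 0 only the constant terms survive, so T(0) = 1/4.

Answer: 1/4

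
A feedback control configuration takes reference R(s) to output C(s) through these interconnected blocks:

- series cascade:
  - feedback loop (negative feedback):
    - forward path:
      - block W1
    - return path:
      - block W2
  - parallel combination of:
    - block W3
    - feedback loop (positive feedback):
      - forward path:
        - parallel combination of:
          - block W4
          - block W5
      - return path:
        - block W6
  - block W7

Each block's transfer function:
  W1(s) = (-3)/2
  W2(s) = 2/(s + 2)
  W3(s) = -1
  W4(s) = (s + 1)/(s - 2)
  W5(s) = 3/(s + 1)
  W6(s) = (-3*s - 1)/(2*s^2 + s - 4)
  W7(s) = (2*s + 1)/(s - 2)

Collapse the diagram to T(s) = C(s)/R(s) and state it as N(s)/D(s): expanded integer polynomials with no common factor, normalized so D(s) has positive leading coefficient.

(1) feedback reduction of W1, W2 = (-3*s - 6)/(2*s - 2)
(2) add W4, W5 (parallel) = (s^2 + 5*s - 5)/(s^2 - s - 2)
(3) reduce the feedback loop with forward (W4+W5) and return W6 = (2*s^4 + 11*s^3 - 9*s^2 - 25*s + 20)/(2*s^4 + 2*s^3 + 7*s^2 - 8*s + 3)
(4) combine W3, [(W4+W5)/(1-(W4+W5)*W6)] in parallel = (9*s^3 - 16*s^2 - 17*s + 17)/(2*s^4 + 2*s^3 + 7*s^2 - 8*s + 3)
(5) reduce the series chain [W1/(1+W1*W2)], (W3+[(W4+W5)/(1-(W4+W5)*W6)]), W7; the result is T(s) itself (integer coefficients, no common factor, positive leading denominator coefficient)

Answer: (-54*s^5 - 39*s^4 + 288*s^3 + 249*s^2 - 153*s - 102)/(4*s^6 - 8*s^5 + 10*s^4 - 50*s^3 + 82*s^2 - 50*s + 12)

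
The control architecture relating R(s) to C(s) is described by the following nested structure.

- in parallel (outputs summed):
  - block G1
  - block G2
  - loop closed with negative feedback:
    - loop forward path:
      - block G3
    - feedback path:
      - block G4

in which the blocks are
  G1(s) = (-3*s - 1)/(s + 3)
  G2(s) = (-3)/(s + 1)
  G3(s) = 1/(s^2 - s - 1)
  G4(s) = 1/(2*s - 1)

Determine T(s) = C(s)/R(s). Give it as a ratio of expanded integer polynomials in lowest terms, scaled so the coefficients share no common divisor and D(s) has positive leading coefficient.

[1] reduce the feedback loop with forward G3 and return G4, giving (2*s - 1)/(2*s^3 - 3*s^2 - s + 2)
[2] sum the parallel branches G1, G2, [G3/(1+G3*G4)], which is the overall transfer function T(s) = C(s)/R(s) in lowest terms

Hence the answer: (-6*s^5 - 5*s^4 + 6*s^3 + 38*s^2 - 2*s - 23)/(2*s^5 + 5*s^4 - 7*s^3 - 11*s^2 + 5*s + 6)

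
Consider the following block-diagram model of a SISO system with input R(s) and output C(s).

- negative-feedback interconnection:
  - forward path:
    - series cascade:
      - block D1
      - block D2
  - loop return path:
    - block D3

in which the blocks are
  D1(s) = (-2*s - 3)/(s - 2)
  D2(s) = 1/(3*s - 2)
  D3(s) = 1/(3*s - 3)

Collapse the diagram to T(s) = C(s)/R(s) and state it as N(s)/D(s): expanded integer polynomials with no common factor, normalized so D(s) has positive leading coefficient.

[1] reduce the series chain D1, D2 gives (-2*s - 3)/(3*s^2 - 8*s + 4)
[2] reduce the feedback loop with forward (D1*D2) and return D3, giving the overall T(s)

Final answer: (-6*s^2 - 3*s + 9)/(9*s^3 - 33*s^2 + 34*s - 15)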